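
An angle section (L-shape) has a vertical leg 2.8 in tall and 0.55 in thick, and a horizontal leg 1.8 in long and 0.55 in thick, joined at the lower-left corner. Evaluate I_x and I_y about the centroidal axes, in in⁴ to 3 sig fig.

Break the section into simple shapes (no overlaps), measuring from the bottom-left corner of the bounding box.
Vertical leg: 0.55 × 2.8, A = 1.54 in², y = 1.4 in, Ī = 1.0061 in⁴.
Horizontal leg (remainder): 1.25 × 0.55, A = 0.6875 in², y = 0.275 in, Ī = 0.017331 in⁴.
Centroid: ȳ = ΣA·y / ΣA = 1.0528 in.
Transfer each piece to the centroidal x-axis using Ī + A·d² with d = y − 1.0528:
  vertical leg: d = 0.34722 in → contributes +1.1918 in⁴
  horizontal leg (remainder): d = -0.77778 in → contributes +0.43323 in⁴
Total I = 1.625 in⁴.
For the y-axis: x̄ = 0.55278 in.
Repeating about the centroidal y-axis gives I_y = 0.51334 in⁴.

I_x ≈ 1.63 in⁴, I_y ≈ 0.513 in⁴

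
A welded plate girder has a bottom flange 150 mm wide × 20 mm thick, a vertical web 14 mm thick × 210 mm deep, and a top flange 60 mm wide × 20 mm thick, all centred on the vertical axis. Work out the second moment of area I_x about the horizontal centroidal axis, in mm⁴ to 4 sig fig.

I_x ≈ 6.049 × 10⁷ mm⁴

Split into non-overlapping primitives; take the origin at the lower-left of the bounding box.
Bottom plate: 150 × 20, A = 3 000 mm², y = 10 mm, Ī = 100 000 mm⁴.
Web plate: 14 × 210, A = 2 940 mm², y = 125 mm, Ī = 10 804 500 mm⁴.
Top plate: 60 × 20, A = 1 200 mm², y = 240 mm, Ī = 40 000 mm⁴.
Centroid: ȳ = ΣA·y / ΣA = 96.0084 mm.
Transfer each piece to the horizontal centroidal axis using Ī + A·d² with d = y − 96.0084:
  bottom plate: d = -86.0084 mm → contributes +22 292 336 mm⁴
  web plate: d = 28.9916 mm → contributes +13 275 607 mm⁴
  top plate: d = 143.992 mm → contributes +24 920 296 mm⁴
Total I = 60 488 239 mm⁴.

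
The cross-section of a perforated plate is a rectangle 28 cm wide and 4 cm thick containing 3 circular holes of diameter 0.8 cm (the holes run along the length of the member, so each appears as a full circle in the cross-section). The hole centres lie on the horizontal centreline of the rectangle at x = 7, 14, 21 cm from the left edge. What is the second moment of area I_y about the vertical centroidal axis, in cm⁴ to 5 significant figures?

I_y ≈ 7268.0 cm⁴

Decompose the section into non-overlapping parts with the origin at the bottom-left of its bounding rectangle.
Plate: 28 × 4, A = 112 cm², x = 14 cm, Ī = 7317.333 cm⁴.
Hole 1 (subtracted): ⌀0.8, A = 0.5026548 cm², x = 7 cm, Ī = 0.02010619 cm⁴.
Hole 2 (subtracted): ⌀0.8, A = 0.5026548 cm², x = 14 cm, Ī = 0.02010619 cm⁴.
Hole 3 (subtracted): ⌀0.8, A = 0.5026548 cm², x = 21 cm, Ī = 0.02010619 cm⁴.
By symmetry the centroid is at mid-width, x̄ = 14 cm.
Transfer each piece to the vertical centroidal axis using Ī + A·d² with d = x − 14:
  plate: d = 0 cm → contributes +7317.333 cm⁴
  hole 1: d = -7 cm → contributes −24.65019 cm⁴
  hole 2: d = 0 cm → contributes −0.02010619 cm⁴
  hole 3: d = 7 cm → contributes −24.65019 cm⁴
Total I = 7268.013 cm⁴.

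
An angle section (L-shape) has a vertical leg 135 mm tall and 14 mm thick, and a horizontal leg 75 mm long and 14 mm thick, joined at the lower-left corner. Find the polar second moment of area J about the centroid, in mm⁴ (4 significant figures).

J ≈ 6.160 × 10⁶ mm⁴

Split into non-overlapping primitives; take the origin at the lower-left of the bounding box.
Vertical leg: 14 × 135, A = 1 890 mm², y = 67.5 mm, Ī = 2 870 438 mm⁴.
Horizontal leg (remainder): 61 × 14, A = 854 mm², y = 7 mm, Ī = 13948.7 mm⁴.
Centroid: ȳ = ΣA·y / ΣA = 48.6709 mm.
Transfer each piece to the centroidal x-axis using Ī + A·d² with d = y − 48.6709:
  vertical leg: d = 18.8291 mm → contributes +3 540 507 mm⁴
  horizontal leg (remainder): d = -41.6709 mm → contributes +1 496 890 mm⁴
Total I = 5 037 398 mm⁴.
For the y-axis: x̄ = 18.6709 mm.
Repeating about the centroidal y-axis gives I_y = 1 122 858 mm⁴.
Polar second moment: J = I_x + I_y = 6 160 255 mm⁴.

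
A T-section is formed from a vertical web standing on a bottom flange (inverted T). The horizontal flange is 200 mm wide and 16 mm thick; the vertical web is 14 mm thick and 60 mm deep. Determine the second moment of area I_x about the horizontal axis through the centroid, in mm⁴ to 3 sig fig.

Treat the section as a set of non-overlapping primitives; coordinates are from the bounding-box lower-left.
Flange: 200 × 16, A = 3 200 mm², y = 8 mm, Ī = 68 267 mm⁴.
Web: 14 × 60, A = 840 mm², y = 46 mm, Ī = 252 000 mm⁴.
Centroid: ȳ = ΣA·y / ΣA = 15.901 mm.
Transfer each piece to the horizontal axis through the centroid using Ī + A·d² with d = y − 15.901:
  flange: d = -7.901 mm → contributes +268 029 mm⁴
  web: d = 30.099 mm → contributes +1 012 998 mm⁴
Total I = 1 281 027 mm⁴.

I_x ≈ 1.28 × 10⁶ mm⁴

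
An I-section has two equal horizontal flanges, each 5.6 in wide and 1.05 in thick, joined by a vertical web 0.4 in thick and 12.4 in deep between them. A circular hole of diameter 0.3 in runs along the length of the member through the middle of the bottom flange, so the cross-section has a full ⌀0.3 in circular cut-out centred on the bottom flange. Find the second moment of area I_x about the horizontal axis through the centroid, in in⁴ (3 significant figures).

Treat the section as a set of non-overlapping primitives; coordinates are from the bounding-box lower-left.
Bottom flange: 5.6 × 1.05, A = 5.88 in², y = 0.525 in, Ī = 0.54023 in⁴.
Web: 0.4 × 12.4, A = 4.96 in², y = 7.25 in, Ī = 63.554 in⁴.
Top flange: 5.6 × 1.05, A = 5.88 in², y = 13.975 in, Ī = 0.54023 in⁴.
Hole (subtracted): ⌀0.3, A = 0.070686 in², y = 0.525 in, Ī = 0.00039761 in⁴.
Centroid: ȳ = ΣA·y / ΣA = 7.2786 in.
Transfer each piece to the horizontal axis through the centroid using Ī + A·d² with d = y − 7.2786:
  bottom flange: d = -6.7536 in → contributes +268.73 in⁴
  web: d = -0.028551 in → contributes +63.558 in⁴
  top flange: d = 6.6964 in → contributes +264.21 in⁴
  hole: d = -6.7536 in → contributes −3.2244 in⁴
Total I = 593.28 in⁴.

I_x ≈ 593 in⁴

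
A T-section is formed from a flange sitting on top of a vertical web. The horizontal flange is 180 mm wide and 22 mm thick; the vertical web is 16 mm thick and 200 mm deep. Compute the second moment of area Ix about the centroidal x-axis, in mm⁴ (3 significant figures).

Split into non-overlapping primitives; take the origin at the lower-left of the bounding box.
Flange: 180 × 22, A = 3 960 mm², y = 211 mm, Ī = 159 720 mm⁴.
Web: 16 × 200, A = 3 200 mm², y = 100 mm, Ī = 10 666 667 mm⁴.
Centroid: ȳ = ΣA·y / ΣA = 161.39 mm.
Transfer each piece to the centroidal x-axis using Ī + A·d² with d = y − 161.39:
  flange: d = 49.609 mm → contributes +9 905 465 mm⁴
  web: d = -61.391 mm → contributes +22 727 026 mm⁴
Total I = 32 632 492 mm⁴.

Ix ≈ 3.26 × 10⁷ mm⁴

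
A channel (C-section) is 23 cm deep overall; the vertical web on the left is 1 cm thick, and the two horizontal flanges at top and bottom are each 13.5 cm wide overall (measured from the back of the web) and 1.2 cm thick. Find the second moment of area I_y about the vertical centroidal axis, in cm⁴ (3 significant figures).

Decompose the section into non-overlapping parts with the origin at the bottom-left of its bounding rectangle.
Web: 1 × 23, A = 23 cm², x = 0.5 cm, Ī = 1.9167 cm⁴.
Top flange (beyond web): 12.5 × 1.2, A = 15 cm², x = 7.25 cm, Ī = 195.31 cm⁴.
Bottom flange (beyond web): 12.5 × 1.2, A = 15 cm², x = 7.25 cm, Ī = 195.31 cm⁴.
Centroid: x̄ = ΣA·x / ΣA = 4.3208 cm.
Transfer each piece to the vertical centroidal axis using Ī + A·d² with d = x − 4.3208:
  web: d = -3.8208 cm → contributes +337.67 cm⁴
  top flange (beyond web): d = 2.9292 cm → contributes +324.02 cm⁴
  bottom flange (beyond web): d = 2.9292 cm → contributes +324.02 cm⁴
Total I = 985.71 cm⁴.

I_y ≈ 986 cm⁴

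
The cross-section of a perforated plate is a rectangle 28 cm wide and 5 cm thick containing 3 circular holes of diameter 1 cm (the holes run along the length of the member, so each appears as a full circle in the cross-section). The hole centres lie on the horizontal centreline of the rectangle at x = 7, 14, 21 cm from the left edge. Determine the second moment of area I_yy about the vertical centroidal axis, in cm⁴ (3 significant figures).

I_yy ≈ 9070 cm⁴

Break the section into simple shapes (no overlaps), measuring from the bottom-left corner of the bounding box.
Plate: 28 × 5, A = 140 cm², x = 14 cm, Ī = 9146.7 cm⁴.
Hole 1 (subtracted): ⌀1, A = 0.7854 cm², x = 7 cm, Ī = 0.049087 cm⁴.
Hole 2 (subtracted): ⌀1, A = 0.7854 cm², x = 14 cm, Ī = 0.049087 cm⁴.
Hole 3 (subtracted): ⌀1, A = 0.7854 cm², x = 21 cm, Ī = 0.049087 cm⁴.
By symmetry the centroid is at mid-width, x̄ = 14 cm.
Transfer each piece to the vertical centroidal axis using Ī + A·d² with d = x − 14:
  plate: d = 0 cm → contributes +9146.7 cm⁴
  hole 1: d = -7 cm → contributes −38.534 cm⁴
  hole 2: d = 0 cm → contributes −0.049087 cm⁴
  hole 3: d = 7 cm → contributes −38.534 cm⁴
Total I = 9069.6 cm⁴.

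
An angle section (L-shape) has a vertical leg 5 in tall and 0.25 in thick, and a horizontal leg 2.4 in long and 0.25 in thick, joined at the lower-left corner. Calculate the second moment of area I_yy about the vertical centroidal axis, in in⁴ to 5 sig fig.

I_yy ≈ 0.75482 in⁴

Break the section into simple shapes (no overlaps), measuring from the bottom-left corner of the bounding box.
Vertical leg: 0.25 × 5, A = 1.25 in², x = 0.125 in, Ī = 0.006510417 in⁴.
Horizontal leg (remainder): 2.15 × 0.25, A = 0.5375 in², x = 1.325 in, Ī = 0.2070495 in⁴.
Centroid: x̄ = ΣA·x / ΣA = 0.4858392 in.
Transfer each piece to the vertical centroidal axis using Ī + A·d² with d = x − 0.4858392:
  vertical leg: d = -0.3608392 in → contributes +0.1692665 in⁴
  horizontal leg (remainder): d = 0.8391608 in → contributes +0.5855521 in⁴
Total I = 0.7548186 in⁴.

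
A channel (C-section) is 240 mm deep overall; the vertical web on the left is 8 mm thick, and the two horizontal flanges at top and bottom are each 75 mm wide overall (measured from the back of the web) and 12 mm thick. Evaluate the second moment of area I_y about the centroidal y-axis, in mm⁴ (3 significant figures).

I_y ≈ 1.84 × 10⁶ mm⁴

Treat the section as a set of non-overlapping primitives; coordinates are from the bounding-box lower-left.
Web: 8 × 240, A = 1 920 mm², x = 4 mm, Ī = 10 240 mm⁴.
Top flange (beyond web): 67 × 12, A = 804 mm², x = 41.5 mm, Ī = 300 763 mm⁴.
Bottom flange (beyond web): 67 × 12, A = 804 mm², x = 41.5 mm, Ī = 300 763 mm⁴.
Centroid: x̄ = ΣA·x / ΣA = 21.092 mm.
Transfer each piece to the centroidal y-axis using Ī + A·d² with d = x − 21.092:
  web: d = -17.092 mm → contributes +571 131 mm⁴
  top flange (beyond web): d = 20.408 mm → contributes +635 623 mm⁴
  bottom flange (beyond web): d = 20.408 mm → contributes +635 623 mm⁴
Total I = 1 842 378 mm⁴.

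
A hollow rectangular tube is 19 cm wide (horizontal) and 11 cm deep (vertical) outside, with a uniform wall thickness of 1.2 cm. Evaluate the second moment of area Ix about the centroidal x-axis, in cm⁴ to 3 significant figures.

Decompose the section into non-overlapping parts with the origin at the bottom-left of its bounding rectangle.
Outer rectangle: 19 × 11, A = 209 cm², y = 5.5 cm, Ī = 2107.4 cm⁴.
Inner void (subtracted): 16.6 × 8.6, A = 142.76 cm², y = 5.5 cm, Ī = 879.88 cm⁴.
By symmetry the centroid is at mid-height, ȳ = 5.5 cm.
All pieces are centred on the centroidal x-axis, so I = ΣĪ (holes subtracted) = 1227.5 cm⁴.

Ix ≈ 1230 cm⁴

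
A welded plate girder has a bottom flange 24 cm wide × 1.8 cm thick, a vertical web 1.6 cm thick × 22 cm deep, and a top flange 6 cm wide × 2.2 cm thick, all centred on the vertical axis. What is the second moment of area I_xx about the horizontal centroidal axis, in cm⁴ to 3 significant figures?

I_xx ≈ 8120 cm⁴

Split into non-overlapping primitives; take the origin at the lower-left of the bounding box.
Bottom plate: 24 × 1.8, A = 43.2 cm², y = 0.9 cm, Ī = 11.664 cm⁴.
Web plate: 1.6 × 22, A = 35.2 cm², y = 12.8 cm, Ī = 1419.7 cm⁴.
Top plate: 6 × 2.2, A = 13.2 cm², y = 24.9 cm, Ī = 5.324 cm⁴.
Centroid: ȳ = ΣA·y / ΣA = 8.9314 cm.
Transfer each piece to the horizontal centroidal axis using Ī + A·d² with d = y − 8.9314:
  bottom plate: d = -8.0314 cm → contributes +2798.2 cm⁴
  web plate: d = 3.8686 cm → contributes +1946.5 cm⁴
  top plate: d = 15.969 cm → contributes +3371.3 cm⁴
Total I = 8 116 cm⁴.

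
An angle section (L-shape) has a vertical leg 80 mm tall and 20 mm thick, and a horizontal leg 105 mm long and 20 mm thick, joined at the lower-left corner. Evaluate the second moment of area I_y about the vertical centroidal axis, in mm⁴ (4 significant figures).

Decompose the section into non-overlapping parts with the origin at the bottom-left of its bounding rectangle.
Vertical leg: 20 × 80, A = 1 600 mm², x = 10 mm, Ī = 53333.3 mm⁴.
Horizontal leg (remainder): 85 × 20, A = 1 700 mm², x = 62.5 mm, Ī = 1 023 542 mm⁴.
Centroid: x̄ = ΣA·x / ΣA = 37.0455 mm.
Transfer each piece to the vertical centroidal axis using Ī + A·d² with d = x − 37.0455:
  vertical leg: d = -27.0455 mm → contributes +1 223 664 mm⁴
  horizontal leg (remainder): d = 25.4545 mm → contributes +2 125 029 mm⁴
Total I = 3 348 693 mm⁴.

I_y ≈ 3.349 × 10⁶ mm⁴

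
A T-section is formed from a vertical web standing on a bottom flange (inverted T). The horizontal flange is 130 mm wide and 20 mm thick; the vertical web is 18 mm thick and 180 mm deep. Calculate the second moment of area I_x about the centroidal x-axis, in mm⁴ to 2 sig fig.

I_x ≈ 2.3 × 10⁷ mm⁴

Split into non-overlapping primitives; take the origin at the lower-left of the bounding box.
Flange: 130 × 20, A = 2 600 mm², y = 10 mm, Ī = 86 667 mm⁴.
Web: 18 × 180, A = 3 240 mm², y = 110 mm, Ī = 8 748 000 mm⁴.
Centroid: ȳ = ΣA·y / ΣA = 65.48 mm.
Transfer each piece to the centroidal x-axis using Ī + A·d² with d = y − 65.48:
  flange: d = -55.48 mm → contributes +8 089 388 mm⁴
  web: d = 44.52 mm → contributes +15 169 937 mm⁴
Total I = 23 259 324 mm⁴.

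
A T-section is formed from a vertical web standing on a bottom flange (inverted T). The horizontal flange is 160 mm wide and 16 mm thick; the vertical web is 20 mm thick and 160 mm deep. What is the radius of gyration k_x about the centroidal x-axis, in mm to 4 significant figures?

Treat the section as a set of non-overlapping primitives; coordinates are from the bounding-box lower-left.
Flange: 160 × 16, A = 2 560 mm², y = 8 mm, Ī = 54613.3 mm⁴.
Web: 20 × 160, A = 3 200 mm², y = 96 mm, Ī = 6 826 667 mm⁴.
Centroid: ȳ = ΣA·y / ΣA = 56.8889 mm.
Transfer each piece to the centroidal x-axis using Ī + A·d² with d = y − 56.8889:
  flange: d = -48.8889 mm → contributes +6 173 329 mm⁴
  web: d = 39.1111 mm → contributes +11 721 640 mm⁴
Total I = 17 894 969 mm⁴.
Radius of gyration: k = √(I/A) = √(17 894 969 / 5 760) = 55.7384 mm.

k_x ≈ 55.74 mm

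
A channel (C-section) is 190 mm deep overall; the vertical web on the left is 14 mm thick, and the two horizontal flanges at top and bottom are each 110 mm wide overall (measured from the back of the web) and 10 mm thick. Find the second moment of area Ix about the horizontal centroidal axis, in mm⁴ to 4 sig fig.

Ix ≈ 2.357 × 10⁷ mm⁴

Break the section into simple shapes (no overlaps), measuring from the bottom-left corner of the bounding box.
Web: 14 × 190, A = 2 660 mm², y = 95 mm, Ī = 8 002 167 mm⁴.
Top flange (beyond web): 96 × 10, A = 960 mm², y = 185 mm, Ī = 8 000 mm⁴.
Bottom flange (beyond web): 96 × 10, A = 960 mm², y = 5 mm, Ī = 8 000 mm⁴.
By symmetry the centroid is at mid-height, ȳ = 95 mm.
Transfer each piece to the horizontal centroidal axis using Ī + A·d² with d = y − 95:
  web: d = 0 mm → contributes +8 002 167 mm⁴
  top flange (beyond web): d = 90 mm → contributes +7 784 000 mm⁴
  bottom flange (beyond web): d = -90 mm → contributes +7 784 000 mm⁴
Total I = 23 570 167 mm⁴.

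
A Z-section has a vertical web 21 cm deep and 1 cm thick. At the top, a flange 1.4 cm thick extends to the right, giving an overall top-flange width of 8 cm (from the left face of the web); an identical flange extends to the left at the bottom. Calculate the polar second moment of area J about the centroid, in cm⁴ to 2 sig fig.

J ≈ 3100 cm⁴

Break the section into simple shapes (no overlaps), measuring from the bottom-left corner of the bounding box.
Web: 1 × 21, A = 21 cm², y = 10.5 cm, Ī = 771.8 cm⁴.
Top flange (beyond web): 7 × 1.4, A = 9.8 cm², y = 20.3 cm, Ī = 1.601 cm⁴.
Bottom flange (beyond web): 7 × 1.4, A = 9.8 cm², y = 0.7 cm, Ī = 1.601 cm⁴.
Centroid: ȳ = ΣA·y / ΣA = 10.5 cm.
Transfer each piece to the centroidal x-axis using Ī + A·d² with d = y − 10.5:
  web: d = 0 cm → contributes +771.8 cm⁴
  top flange (beyond web): d = 9.8 cm → contributes +942.8 cm⁴
  bottom flange (beyond web): d = -9.8 cm → contributes +942.8 cm⁴
Total I = 2 657 cm⁴.
For the y-axis: x̄ = 7.5 cm.
Repeating about the centroidal y-axis gives I_y = 395.4 cm⁴.
Polar second moment: J = I_x + I_y = 3 053 cm⁴.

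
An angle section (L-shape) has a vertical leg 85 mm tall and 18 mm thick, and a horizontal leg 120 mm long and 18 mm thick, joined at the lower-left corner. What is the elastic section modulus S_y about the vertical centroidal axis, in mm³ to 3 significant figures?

S_y ≈ 5.92 × 10⁴ mm³

Treat the section as a set of non-overlapping primitives; coordinates are from the bounding-box lower-left.
Vertical leg: 18 × 85, A = 1 530 mm², x = 9 mm, Ī = 41 310 mm⁴.
Horizontal leg (remainder): 102 × 18, A = 1 836 mm², x = 69 mm, Ī = 1 591 812 mm⁴.
Centroid: x̄ = ΣA·x / ΣA = 41.727 mm.
Transfer each piece to the vertical centroidal axis using Ī + A·d² with d = x − 41.727:
  vertical leg: d = -32.727 mm → contributes +1 680 054 mm⁴
  horizontal leg (remainder): d = 27.273 mm → contributes +2 957 432 mm⁴
Total I = 4 637 486 mm⁴.
Extreme fibre distance c = 78.273 mm; S = I/c = 59 248 mm³.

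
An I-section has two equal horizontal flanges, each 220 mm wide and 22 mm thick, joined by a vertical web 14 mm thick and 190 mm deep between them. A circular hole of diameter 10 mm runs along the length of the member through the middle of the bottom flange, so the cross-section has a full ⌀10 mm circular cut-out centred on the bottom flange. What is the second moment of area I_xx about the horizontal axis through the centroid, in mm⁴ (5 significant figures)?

Treat the section as a set of non-overlapping primitives; coordinates are from the bounding-box lower-left.
Bottom flange: 220 × 22, A = 4 840 mm², y = 11 mm, Ī = 195213.3 mm⁴.
Web: 14 × 190, A = 2 660 mm², y = 117 mm, Ī = 8 002 167 mm⁴.
Top flange: 220 × 22, A = 4 840 mm², y = 223 mm, Ī = 195213.3 mm⁴.
Hole (subtracted): ⌀10, A = 78.53982 mm², y = 11 mm, Ī = 490.8739 mm⁴.
Centroid: ȳ = ΣA·y / ΣA = 117.679 mm.
Transfer each piece to the horizontal axis through the centroid using Ī + A·d² with d = y − 117.679:
  bottom flange: d = -106.679 mm → contributes +55 276 367 mm⁴
  web: d = -0.6789746 mm → contributes +8 003 393 mm⁴
  top flange: d = 105.321 mm → contributes +53 883 002 mm⁴
  hole: d = -106.679 mm → contributes −894305.7 mm⁴
Total I = 116 268 456 mm⁴.

I_xx ≈ 1.1627 × 10⁸ mm⁴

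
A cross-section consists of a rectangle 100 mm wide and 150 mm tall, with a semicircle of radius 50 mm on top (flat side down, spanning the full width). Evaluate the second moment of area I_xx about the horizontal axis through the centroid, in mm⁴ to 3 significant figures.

I_xx ≈ 5.76 × 10⁷ mm⁴

Break the section into simple shapes (no overlaps), measuring from the bottom-left corner of the bounding box.
Rectangular body: 100 × 150, A = 15 000 mm², y = 75 mm, Ī = 28 125 000 mm⁴.
Semicircular cap: semicircle r = 50, A = 3 927 mm², y = 171.22 mm, Ī = 685 981 mm⁴.
Centroid: ȳ = ΣA·y / ΣA = 94.964 mm.
Transfer each piece to the horizontal axis through the centroid using Ī + A·d² with d = y − 94.964:
  rectangular body: d = -19.964 mm → contributes +34 103 394 mm⁴
  semicircular cap: d = 76.257 mm → contributes +23 521 764 mm⁴
Total I = 57 625 159 mm⁴.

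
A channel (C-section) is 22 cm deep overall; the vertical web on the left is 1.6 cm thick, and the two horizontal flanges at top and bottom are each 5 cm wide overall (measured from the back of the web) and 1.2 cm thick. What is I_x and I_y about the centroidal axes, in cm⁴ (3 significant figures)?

Break the section into simple shapes (no overlaps), measuring from the bottom-left corner of the bounding box.
Web: 1.6 × 22, A = 35.2 cm², y = 11 cm, Ī = 1419.7 cm⁴.
Top flange (beyond web): 3.4 × 1.2, A = 4.08 cm², y = 21.4 cm, Ī = 0.4896 cm⁴.
Bottom flange (beyond web): 3.4 × 1.2, A = 4.08 cm², y = 0.6 cm, Ī = 0.4896 cm⁴.
By symmetry the centroid is at mid-height, ȳ = 11 cm.
Transfer each piece to the centroidal x-axis using Ī + A·d² with d = y − 11:
  web: d = 0 cm → contributes +1419.7 cm⁴
  top flange (beyond web): d = 10.4 cm → contributes +441.78 cm⁴
  bottom flange (beyond web): d = -10.4 cm → contributes +441.78 cm⁴
Total I = 2303.3 cm⁴.
For the y-axis: x̄ = 1.2705 cm.
Repeating about the centroidal y-axis gives I_y = 56.772 cm⁴.

I_x ≈ 2300 cm⁴, I_y ≈ 56.8 cm⁴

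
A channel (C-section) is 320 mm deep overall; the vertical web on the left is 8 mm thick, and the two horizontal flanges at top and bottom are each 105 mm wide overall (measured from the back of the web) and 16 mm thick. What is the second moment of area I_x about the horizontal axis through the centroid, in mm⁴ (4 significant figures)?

I_x ≈ 9.363 × 10⁷ mm⁴

Decompose the section into non-overlapping parts with the origin at the bottom-left of its bounding rectangle.
Web: 8 × 320, A = 2 560 mm², y = 160 mm, Ī = 21 845 333 mm⁴.
Top flange (beyond web): 97 × 16, A = 1 552 mm², y = 312 mm, Ī = 33109.3 mm⁴.
Bottom flange (beyond web): 97 × 16, A = 1 552 mm², y = 8 mm, Ī = 33109.3 mm⁴.
By symmetry the centroid is at mid-height, ȳ = 160 mm.
Transfer each piece to the horizontal axis through the centroid using Ī + A·d² with d = y − 160:
  web: d = 0 mm → contributes +21 845 333 mm⁴
  top flange (beyond web): d = 152 mm → contributes +35 890 517 mm⁴
  bottom flange (beyond web): d = -152 mm → contributes +35 890 517 mm⁴
Total I = 93 626 368 mm⁴.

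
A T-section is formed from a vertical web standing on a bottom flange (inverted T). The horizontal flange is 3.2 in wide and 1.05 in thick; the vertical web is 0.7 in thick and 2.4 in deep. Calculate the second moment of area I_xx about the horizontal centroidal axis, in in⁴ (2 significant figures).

Treat the section as a set of non-overlapping primitives; coordinates are from the bounding-box lower-left.
Flange: 3.2 × 1.05, A = 3.36 in², y = 0.525 in, Ī = 0.3087 in⁴.
Web: 0.7 × 2.4, A = 1.68 in², y = 2.25 in, Ī = 0.8064 in⁴.
Centroid: ȳ = ΣA·y / ΣA = 1.1 in.
Transfer each piece to the horizontal centroidal axis using Ī + A·d² with d = y − 1.1:
  flange: d = -0.575 in → contributes +1.42 in⁴
  web: d = 1.15 in → contributes +3.028 in⁴
Total I = 4.448 in⁴.

I_xx ≈ 4.4 in⁴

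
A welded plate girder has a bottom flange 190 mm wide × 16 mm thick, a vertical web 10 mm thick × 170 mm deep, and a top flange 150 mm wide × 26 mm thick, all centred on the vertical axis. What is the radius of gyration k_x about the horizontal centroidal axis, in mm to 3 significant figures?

k_x ≈ 88.0 mm

Decompose the section into non-overlapping parts with the origin at the bottom-left of its bounding rectangle.
Bottom plate: 190 × 16, A = 3 040 mm², y = 8 mm, Ī = 64 853 mm⁴.
Web plate: 10 × 170, A = 1 700 mm², y = 101 mm, Ī = 4 094 167 mm⁴.
Top plate: 150 × 26, A = 3 900 mm², y = 199 mm, Ī = 219 700 mm⁴.
Centroid: ȳ = ΣA·y / ΣA = 112.51 mm.
Transfer each piece to the horizontal centroidal axis using Ī + A·d² with d = y − 112.51:
  bottom plate: d = -104.51 mm → contributes +33 271 238 mm⁴
  web plate: d = -11.514 mm → contributes +4 319 535 mm⁴
  top plate: d = 86.486 mm → contributes +29 391 105 mm⁴
Total I = 66 981 878 mm⁴.
Radius of gyration: k = √(I/A) = √(66 981 878 / 8 640) = 88.048 mm.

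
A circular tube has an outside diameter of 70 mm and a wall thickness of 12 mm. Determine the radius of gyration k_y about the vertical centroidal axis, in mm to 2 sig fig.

k_y ≈ 21 mm

Split into non-overlapping primitives; take the origin at the lower-left of the bounding box.
Outer circle: ⌀70, A = 3 848 mm², x = 35 mm, Ī = 1 178 588 mm⁴.
Bore (subtracted): ⌀46, A = 1 662 mm², x = 35 mm, Ī = 219 787 mm⁴.
By symmetry the centroid is at mid-width, x̄ = 35 mm.
All pieces are centred on the vertical centroidal axis, so I = ΣĪ (holes subtracted) = 958 802 mm⁴.
Radius of gyration: k = √(I/A) = √(958 802 / 2 187) = 20.94 mm.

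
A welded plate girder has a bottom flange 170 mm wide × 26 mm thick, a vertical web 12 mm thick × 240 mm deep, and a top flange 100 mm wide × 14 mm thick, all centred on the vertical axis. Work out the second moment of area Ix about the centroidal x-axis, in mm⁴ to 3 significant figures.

Ix ≈ 9.55 × 10⁷ mm⁴

Treat the section as a set of non-overlapping primitives; coordinates are from the bounding-box lower-left.
Bottom plate: 170 × 26, A = 4 420 mm², y = 13 mm, Ī = 248 993 mm⁴.
Web plate: 12 × 240, A = 2 880 mm², y = 146 mm, Ī = 13 824 000 mm⁴.
Top plate: 100 × 14, A = 1 400 mm², y = 273 mm, Ī = 22 867 mm⁴.
Centroid: ȳ = ΣA·y / ΣA = 98.867 mm.
Transfer each piece to the centroidal x-axis using Ī + A·d² with d = y − 98.867:
  bottom plate: d = -85.867 mm → contributes +32 838 027 mm⁴
  web plate: d = 47.133 mm → contributes +20 222 067 mm⁴
  top plate: d = 174.13 mm → contributes +42 474 252 mm⁴
Total I = 95 534 345 mm⁴.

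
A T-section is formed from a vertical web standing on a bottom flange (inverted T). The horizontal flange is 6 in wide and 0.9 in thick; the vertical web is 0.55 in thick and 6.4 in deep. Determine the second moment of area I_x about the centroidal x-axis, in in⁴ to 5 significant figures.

I_x ≈ 40.769 in⁴

Break the section into simple shapes (no overlaps), measuring from the bottom-left corner of the bounding box.
Flange: 6 × 0.9, A = 5.4 in², y = 0.45 in, Ī = 0.3645 in⁴.
Web: 0.55 × 6.4, A = 3.52 in², y = 4.1 in, Ī = 12.01493 in⁴.
Centroid: ȳ = ΣA·y / ΣA = 1.890359 in.
Transfer each piece to the centroidal x-axis using Ī + A·d² with d = y − 1.890359:
  flange: d = -1.440359 in → contributes +11.56752 in⁴
  web: d = 2.209641 in → contributes +29.20138 in⁴
Total I = 40.7689 in⁴.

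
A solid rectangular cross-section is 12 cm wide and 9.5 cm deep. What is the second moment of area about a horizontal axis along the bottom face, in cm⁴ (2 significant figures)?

I_base ≈ 3400 cm⁴

The section: 12 × 9.5, A = 114 cm², y = 4.75 cm, Ī = 857.4 cm⁴.
Transfer it to a horizontal axis along the bottom face using Ī + A·d² with d = y − 0:
  the section: d = 4.75 cm → contributes +3 430 cm⁴
Total I = 3 430 cm⁴.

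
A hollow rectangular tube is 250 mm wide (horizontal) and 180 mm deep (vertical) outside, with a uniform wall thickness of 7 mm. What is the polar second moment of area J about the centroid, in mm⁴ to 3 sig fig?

J ≈ 8.41 × 10⁷ mm⁴

Treat the section as a set of non-overlapping primitives; coordinates are from the bounding-box lower-left.
Outer rectangle: 250 × 180, A = 45 000 mm², y = 90 mm, Ī = 121 500 000 mm⁴.
Inner void (subtracted): 236 × 166, A = 39 176 mm², y = 90 mm, Ī = 89 961 155 mm⁴.
By symmetry the centroid is at mid-height, ȳ = 90 mm.
All pieces are centred on the centroidal x-axis, so I = ΣĪ (holes subtracted) = 31 538 845 mm⁴.
Repeating about the centroidal y-axis gives I_y = 52 546 125 mm⁴.
Polar second moment: J = I_x + I_y = 84 084 971 mm⁴.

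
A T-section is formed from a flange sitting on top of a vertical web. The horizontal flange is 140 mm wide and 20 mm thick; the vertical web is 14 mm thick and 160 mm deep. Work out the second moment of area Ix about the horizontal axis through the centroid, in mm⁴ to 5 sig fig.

Ix ≈ 1.4952 × 10⁷ mm⁴

Split into non-overlapping primitives; take the origin at the lower-left of the bounding box.
Flange: 140 × 20, A = 2 800 mm², y = 170 mm, Ī = 93333.33 mm⁴.
Web: 14 × 160, A = 2 240 mm², y = 80 mm, Ī = 4 778 667 mm⁴.
Centroid: ȳ = ΣA·y / ΣA = 130 mm.
Transfer each piece to the horizontal axis through the centroid using Ī + A·d² with d = y − 130:
  flange: d = 40 mm → contributes +4 573 333 mm⁴
  web: d = -50 mm → contributes +10 378 667 mm⁴
Total I = 14 952 000 mm⁴.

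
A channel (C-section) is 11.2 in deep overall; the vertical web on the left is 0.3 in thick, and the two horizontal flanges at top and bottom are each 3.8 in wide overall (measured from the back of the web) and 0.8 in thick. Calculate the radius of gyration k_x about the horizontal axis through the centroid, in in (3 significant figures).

k_x ≈ 4.57 in

Treat the section as a set of non-overlapping primitives; coordinates are from the bounding-box lower-left.
Web: 0.3 × 11.2, A = 3.36 in², y = 5.6 in, Ī = 35.123 in⁴.
Top flange (beyond web): 3.5 × 0.8, A = 2.8 in², y = 10.8 in, Ī = 0.14933 in⁴.
Bottom flange (beyond web): 3.5 × 0.8, A = 2.8 in², y = 0.4 in, Ī = 0.14933 in⁴.
By symmetry the centroid is at mid-height, ȳ = 5.6 in.
Transfer each piece to the horizontal axis through the centroid using Ī + A·d² with d = y − 5.6:
  web: d = 0 in → contributes +35.123 in⁴
  top flange (beyond web): d = 5.2 in → contributes +75.861 in⁴
  bottom flange (beyond web): d = -5.2 in → contributes +75.861 in⁴
Total I = 186.85 in⁴.
Radius of gyration: k = √(I/A) = √(186.85 / 8.96) = 4.5665 in.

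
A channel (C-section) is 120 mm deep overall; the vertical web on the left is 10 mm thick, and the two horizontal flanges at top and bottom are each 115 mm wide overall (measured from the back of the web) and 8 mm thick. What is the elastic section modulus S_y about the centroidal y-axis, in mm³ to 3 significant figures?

S_y ≈ 5.06 × 10⁴ mm³

Decompose the section into non-overlapping parts with the origin at the bottom-left of its bounding rectangle.
Web: 10 × 120, A = 1 200 mm², x = 5 mm, Ī = 10 000 mm⁴.
Top flange (beyond web): 105 × 8, A = 840 mm², x = 62.5 mm, Ī = 771 750 mm⁴.
Bottom flange (beyond web): 105 × 8, A = 840 mm², x = 62.5 mm, Ī = 771 750 mm⁴.
Centroid: x̄ = ΣA·x / ΣA = 38.542 mm.
Transfer each piece to the centroidal y-axis using Ī + A·d² with d = x − 38.542:
  web: d = -33.542 mm → contributes +1 360 052 mm⁴
  top flange (beyond web): d = 23.958 mm → contributes +1 253 911 mm⁴
  bottom flange (beyond web): d = 23.958 mm → contributes +1 253 911 mm⁴
Total I = 3 867 875 mm⁴.
Extreme fibre distance c = 76.458 mm; S = I/c = 50 588 mm³.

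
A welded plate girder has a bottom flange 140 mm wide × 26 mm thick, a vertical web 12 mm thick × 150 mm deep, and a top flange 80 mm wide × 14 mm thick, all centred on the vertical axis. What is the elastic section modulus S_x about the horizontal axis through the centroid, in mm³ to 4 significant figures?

Decompose the section into non-overlapping parts with the origin at the bottom-left of its bounding rectangle.
Bottom plate: 140 × 26, A = 3 640 mm², y = 13 mm, Ī = 205 053 mm⁴.
Web plate: 12 × 150, A = 1 800 mm², y = 101 mm, Ī = 3 375 000 mm⁴.
Top plate: 80 × 14, A = 1 120 mm², y = 183 mm, Ī = 18293.3 mm⁴.
Centroid: ȳ = ΣA·y / ΣA = 66.1707 mm.
Transfer each piece to the horizontal axis through the centroid using Ī + A·d² with d = y − 66.1707:
  bottom plate: d = -53.1707 mm → contributes +10 495 795 mm⁴
  web plate: d = 34.8293 mm → contributes +5 558 540 mm⁴
  top plate: d = 116.829 mm → contributes +15 305 261 mm⁴
Total I = 31 359 595 mm⁴.
Extreme fibre distance c = 123.829 mm; S = I/c = 253 249 mm³.

S_x ≈ 2.532 × 10⁵ mm³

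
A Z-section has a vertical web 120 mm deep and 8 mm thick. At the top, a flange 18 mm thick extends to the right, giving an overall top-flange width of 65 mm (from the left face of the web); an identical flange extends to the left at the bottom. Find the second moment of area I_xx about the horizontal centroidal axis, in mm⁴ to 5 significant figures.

Treat the section as a set of non-overlapping primitives; coordinates are from the bounding-box lower-left.
Web: 8 × 120, A = 960 mm², y = 60 mm, Ī = 1 152 000 mm⁴.
Top flange (beyond web): 57 × 18, A = 1 026 mm², y = 111 mm, Ī = 27 702 mm⁴.
Bottom flange (beyond web): 57 × 18, A = 1 026 mm², y = 9 mm, Ī = 27 702 mm⁴.
Centroid: ȳ = ΣA·y / ΣA = 60 mm.
Transfer each piece to the horizontal centroidal axis using Ī + A·d² with d = y − 60:
  web: d = 0 mm → contributes +1 152 000 mm⁴
  top flange (beyond web): d = 51 mm → contributes +2 696 328 mm⁴
  bottom flange (beyond web): d = -51 mm → contributes +2 696 328 mm⁴
Total I = 6 544 656 mm⁴.

I_xx ≈ 6.5447 × 10⁶ mm⁴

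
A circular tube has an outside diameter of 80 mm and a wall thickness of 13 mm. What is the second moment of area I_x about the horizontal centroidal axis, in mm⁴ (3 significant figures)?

I_x ≈ 1.59 × 10⁶ mm⁴

Treat the section as a set of non-overlapping primitives; coordinates are from the bounding-box lower-left.
Outer circle: ⌀80, A = 5026.5 mm², y = 40 mm, Ī = 2 010 619 mm⁴.
Bore (subtracted): ⌀54, A = 2290.2 mm², y = 40 mm, Ī = 417 393 mm⁴.
By symmetry the centroid is at mid-height, ȳ = 40 mm.
All pieces are centred on the horizontal centroidal axis, so I = ΣĪ (holes subtracted) = 1 593 227 mm⁴.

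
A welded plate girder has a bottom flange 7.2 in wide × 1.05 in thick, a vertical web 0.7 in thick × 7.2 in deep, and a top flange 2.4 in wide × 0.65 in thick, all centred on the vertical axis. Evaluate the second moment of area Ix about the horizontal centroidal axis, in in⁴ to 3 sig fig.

Ix ≈ 131 in⁴

Treat the section as a set of non-overlapping primitives; coordinates are from the bounding-box lower-left.
Bottom plate: 7.2 × 1.05, A = 7.56 in², y = 0.525 in, Ī = 0.69458 in⁴.
Web plate: 0.7 × 7.2, A = 5.04 in², y = 4.65 in, Ī = 21.773 in⁴.
Top plate: 2.4 × 0.65, A = 1.56 in², y = 8.575 in, Ī = 0.054925 in⁴.
Centroid: ȳ = ΣA·y / ΣA = 2.8801 in.
Transfer each piece to the horizontal centroidal axis using Ī + A·d² with d = y − 2.8801:
  bottom plate: d = -2.3551 in → contributes +42.626 in⁴
  web plate: d = 1.7699 in → contributes +37.561 in⁴
  top plate: d = 5.6949 in → contributes +50.649 in⁴
Total I = 130.84 in⁴.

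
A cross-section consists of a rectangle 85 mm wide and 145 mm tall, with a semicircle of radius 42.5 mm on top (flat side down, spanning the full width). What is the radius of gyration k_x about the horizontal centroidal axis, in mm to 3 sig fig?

Decompose the section into non-overlapping parts with the origin at the bottom-left of its bounding rectangle.
Rectangular body: 85 × 145, A = 12 325 mm², y = 72.5 mm, Ī = 21 594 427 mm⁴.
Semicircular cap: semicircle r = 42.5, A = 2837.3 mm², y = 163.04 mm, Ī = 358 086 mm⁴.
Centroid: ȳ = ΣA·y / ΣA = 89.442 mm.
Transfer each piece to the horizontal centroidal axis using Ī + A·d² with d = y − 89.442:
  rectangular body: d = -16.942 mm → contributes +25 132 059 mm⁴
  semicircular cap: d = 73.596 mm → contributes +15 725 536 mm⁴
Total I = 40 857 595 mm⁴.
Radius of gyration: k = √(I/A) = √(40 857 595 / 15 162) = 51.91 mm.

k_x ≈ 51.9 mm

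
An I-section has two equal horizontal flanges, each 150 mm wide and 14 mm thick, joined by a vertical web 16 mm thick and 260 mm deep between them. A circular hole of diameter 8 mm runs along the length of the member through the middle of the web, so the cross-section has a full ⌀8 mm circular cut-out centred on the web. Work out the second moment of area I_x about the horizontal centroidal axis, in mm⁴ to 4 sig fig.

Split into non-overlapping primitives; take the origin at the lower-left of the bounding box.
Bottom flange: 150 × 14, A = 2 100 mm², y = 7 mm, Ī = 34 300 mm⁴.
Web: 16 × 260, A = 4 160 mm², y = 144 mm, Ī = 23 434 667 mm⁴.
Top flange: 150 × 14, A = 2 100 mm², y = 281 mm, Ī = 34 300 mm⁴.
Hole (subtracted): ⌀8, A = 50.2655 mm², y = 144 mm, Ī = 201.062 mm⁴.
By symmetry the centroid is at mid-height, ȳ = 144 mm.
Transfer each piece to the horizontal centroidal axis using Ī + A·d² with d = y − 144:
  bottom flange: d = -137 mm → contributes +39 449 200 mm⁴
  web: d = 0 mm → contributes +23 434 667 mm⁴
  top flange: d = 137 mm → contributes +39 449 200 mm⁴
  hole: d = 0 mm → contributes −201.062 mm⁴
Total I = 102 332 866 mm⁴.

I_x ≈ 1.023 × 10⁸ mm⁴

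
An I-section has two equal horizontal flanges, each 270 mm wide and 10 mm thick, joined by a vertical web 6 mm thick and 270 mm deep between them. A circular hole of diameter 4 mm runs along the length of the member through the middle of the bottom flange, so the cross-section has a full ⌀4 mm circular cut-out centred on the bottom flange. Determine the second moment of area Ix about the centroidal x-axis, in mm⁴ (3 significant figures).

Ix ≈ 1.15 × 10⁸ mm⁴

Decompose the section into non-overlapping parts with the origin at the bottom-left of its bounding rectangle.
Bottom flange: 270 × 10, A = 2 700 mm², y = 5 mm, Ī = 22 500 mm⁴.
Web: 6 × 270, A = 1 620 mm², y = 145 mm, Ī = 9 841 500 mm⁴.
Top flange: 270 × 10, A = 2 700 mm², y = 285 mm, Ī = 22 500 mm⁴.
Hole (subtracted): ⌀4, A = 12.566 mm², y = 5 mm, Ī = 12.566 mm⁴.
Centroid: ȳ = ΣA·y / ΣA = 145.25 mm.
Transfer each piece to the centroidal x-axis using Ī + A·d² with d = y − 145.25:
  bottom flange: d = -140.25 mm → contributes +53 132 472 mm⁴
  web: d = -0.25106 mm → contributes +9 841 602 mm⁴
  top flange: d = 139.75 mm → contributes +52 752 868 mm⁴
  hole: d = -140.25 mm → contributes −247 198 mm⁴
Total I = 115 479 745 mm⁴.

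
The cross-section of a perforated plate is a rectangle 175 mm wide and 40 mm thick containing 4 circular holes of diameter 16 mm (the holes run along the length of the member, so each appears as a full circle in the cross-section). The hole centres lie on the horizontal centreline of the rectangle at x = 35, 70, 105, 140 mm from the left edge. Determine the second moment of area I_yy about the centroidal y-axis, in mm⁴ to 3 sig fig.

Break the section into simple shapes (no overlaps), measuring from the bottom-left corner of the bounding box.
Plate: 175 × 40, A = 7 000 mm², x = 87.5 mm, Ī = 17 864 583 mm⁴.
Hole 1 (subtracted): ⌀16, A = 201.06 mm², x = 35 mm, Ī = 3 217 mm⁴.
Hole 2 (subtracted): ⌀16, A = 201.06 mm², x = 70 mm, Ī = 3 217 mm⁴.
Hole 3 (subtracted): ⌀16, A = 201.06 mm², x = 105 mm, Ī = 3 217 mm⁴.
Hole 4 (subtracted): ⌀16, A = 201.06 mm², x = 140 mm, Ī = 3 217 mm⁴.
By symmetry the centroid is at mid-width, x̄ = 87.5 mm.
Transfer each piece to the centroidal y-axis using Ī + A·d² with d = x − 87.5:
  plate: d = 0 mm → contributes +17 864 583 mm⁴
  hole 1: d = -52.5 mm → contributes −557 394 mm⁴
  hole 2: d = -17.5 mm → contributes −64 792 mm⁴
  hole 3: d = 17.5 mm → contributes −64 792 mm⁴
  hole 4: d = 52.5 mm → contributes −557 394 mm⁴
Total I = 16 620 211 mm⁴.

I_yy ≈ 1.66 × 10⁷ mm⁴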